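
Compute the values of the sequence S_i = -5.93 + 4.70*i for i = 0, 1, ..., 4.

This is an arithmetic sequence.
i=0: S_0 = -5.93 + 4.7*0 = -5.93
i=1: S_1 = -5.93 + 4.7*1 = -1.23
i=2: S_2 = -5.93 + 4.7*2 = 3.47
i=3: S_3 = -5.93 + 4.7*3 = 8.17
i=4: S_4 = -5.93 + 4.7*4 = 12.87
The first 5 terms are: [-5.93, -1.23, 3.47, 8.17, 12.87]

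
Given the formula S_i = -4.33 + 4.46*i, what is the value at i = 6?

S_6 = -4.33 + 4.46*6 = -4.33 + 26.76 = 22.43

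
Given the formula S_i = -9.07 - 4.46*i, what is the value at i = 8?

S_8 = -9.07 + -4.46*8 = -9.07 + -35.68 = -44.75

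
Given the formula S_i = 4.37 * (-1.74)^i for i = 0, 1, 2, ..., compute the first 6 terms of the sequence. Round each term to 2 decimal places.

This is a geometric sequence.
i=0: S_0 = 4.37 * (-1.74)^0 = 4.37
i=1: S_1 = 4.37 * (-1.74)^1 ≈ -7.6
i=2: S_2 = 4.37 * (-1.74)^2 ≈ 13.23
i=3: S_3 = 4.37 * (-1.74)^3 ≈ -23.02
i=4: S_4 = 4.37 * (-1.74)^4 ≈ 40.06
i=5: S_5 = 4.37 * (-1.74)^5 ≈ -69.7
The first 6 terms are: [4.37, -7.6, 13.23, -23.02, 40.06, -69.7]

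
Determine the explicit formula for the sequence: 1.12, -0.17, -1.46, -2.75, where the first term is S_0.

Check differences: -0.17 - 1.12 = -1.29
-1.46 - -0.17 = -1.29
Common difference d = -1.29.
First term a = 1.12.
Formula: S_i = 1.12 - 1.29*i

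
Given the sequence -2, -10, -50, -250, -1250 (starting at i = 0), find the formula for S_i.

Check ratios: -10 / -2 = 5.0
Common ratio r = 5.
First term a = -2.
Formula: S_i = -2 * 5^i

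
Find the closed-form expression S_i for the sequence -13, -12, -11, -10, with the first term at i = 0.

Check differences: -12 - -13 = 1
-11 - -12 = 1
Common difference d = 1.
First term a = -13.
Formula: S_i = -13 + 1*i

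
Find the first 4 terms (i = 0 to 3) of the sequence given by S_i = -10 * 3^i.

This is a geometric sequence.
i=0: S_0 = -10 * 3^0 = -10
i=1: S_1 = -10 * 3^1 = -30
i=2: S_2 = -10 * 3^2 = -90
i=3: S_3 = -10 * 3^3 = -270
The first 4 terms are: [-10, -30, -90, -270]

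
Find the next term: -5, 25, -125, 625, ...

Ratios: 25 / -5 = -5.0
This is a geometric sequence with common ratio r = -5.
Next term = 625 * -5 = -3125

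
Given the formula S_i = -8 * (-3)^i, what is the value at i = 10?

S_10 = -8 * (-3)^10 = -8 * 59049 = -472392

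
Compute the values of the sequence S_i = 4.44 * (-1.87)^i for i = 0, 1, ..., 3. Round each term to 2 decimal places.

This is a geometric sequence.
i=0: S_0 = 4.44 * (-1.87)^0 = 4.44
i=1: S_1 = 4.44 * (-1.87)^1 ≈ -8.3
i=2: S_2 = 4.44 * (-1.87)^2 ≈ 15.53
i=3: S_3 = 4.44 * (-1.87)^3 ≈ -29.03
The first 4 terms are: [4.44, -8.3, 15.53, -29.03]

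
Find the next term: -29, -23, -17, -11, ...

Differences: -23 - -29 = 6
This is an arithmetic sequence with common difference d = 6.
Next term = -11 + 6 = -5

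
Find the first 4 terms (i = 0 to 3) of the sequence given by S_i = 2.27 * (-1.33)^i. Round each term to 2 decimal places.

This is a geometric sequence.
i=0: S_0 = 2.27 * (-1.33)^0 = 2.27
i=1: S_1 = 2.27 * (-1.33)^1 ≈ -3.02
i=2: S_2 = 2.27 * (-1.33)^2 ≈ 4.02
i=3: S_3 = 2.27 * (-1.33)^3 ≈ -5.34
The first 4 terms are: [2.27, -3.02, 4.02, -5.34]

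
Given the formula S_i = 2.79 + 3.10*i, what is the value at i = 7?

S_7 = 2.79 + 3.1*7 = 2.79 + 21.7 = 24.49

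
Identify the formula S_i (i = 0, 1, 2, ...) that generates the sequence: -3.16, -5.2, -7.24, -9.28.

Check differences: -5.2 - -3.16 = -2.04
-7.24 - -5.2 = -2.04
Common difference d = -2.04.
First term a = -3.16.
Formula: S_i = -3.16 - 2.04*i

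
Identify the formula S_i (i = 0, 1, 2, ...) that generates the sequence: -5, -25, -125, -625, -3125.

Check ratios: -25 / -5 = 5.0
Common ratio r = 5.
First term a = -5.
Formula: S_i = -5 * 5^i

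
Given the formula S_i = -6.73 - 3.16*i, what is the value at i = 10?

S_10 = -6.73 + -3.16*10 = -6.73 + -31.6 = -38.33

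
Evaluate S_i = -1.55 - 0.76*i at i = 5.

S_5 = -1.55 + -0.76*5 = -1.55 + -3.8 = -5.35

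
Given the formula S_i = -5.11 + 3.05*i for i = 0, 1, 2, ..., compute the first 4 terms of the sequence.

This is an arithmetic sequence.
i=0: S_0 = -5.11 + 3.05*0 = -5.11
i=1: S_1 = -5.11 + 3.05*1 = -2.06
i=2: S_2 = -5.11 + 3.05*2 = 0.99
i=3: S_3 = -5.11 + 3.05*3 = 4.04
The first 4 terms are: [-5.11, -2.06, 0.99, 4.04]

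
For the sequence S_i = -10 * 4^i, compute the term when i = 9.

S_9 = -10 * 4^9 = -10 * 262144 = -2621440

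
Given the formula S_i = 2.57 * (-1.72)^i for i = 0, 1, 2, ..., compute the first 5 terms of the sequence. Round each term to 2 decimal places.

This is a geometric sequence.
i=0: S_0 = 2.57 * (-1.72)^0 = 2.57
i=1: S_1 = 2.57 * (-1.72)^1 ≈ -4.42
i=2: S_2 = 2.57 * (-1.72)^2 ≈ 7.6
i=3: S_3 = 2.57 * (-1.72)^3 ≈ -13.08
i=4: S_4 = 2.57 * (-1.72)^4 ≈ 22.49
The first 5 terms are: [2.57, -4.42, 7.6, -13.08, 22.49]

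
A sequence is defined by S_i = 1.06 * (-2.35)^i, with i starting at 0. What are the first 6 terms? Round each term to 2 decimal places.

This is a geometric sequence.
i=0: S_0 = 1.06 * (-2.35)^0 = 1.06
i=1: S_1 = 1.06 * (-2.35)^1 ≈ -2.49
i=2: S_2 = 1.06 * (-2.35)^2 ≈ 5.85
i=3: S_3 = 1.06 * (-2.35)^3 ≈ -13.76
i=4: S_4 = 1.06 * (-2.35)^4 ≈ 32.33
i=5: S_5 = 1.06 * (-2.35)^5 ≈ -75.97
The first 6 terms are: [1.06, -2.49, 5.85, -13.76, 32.33, -75.97]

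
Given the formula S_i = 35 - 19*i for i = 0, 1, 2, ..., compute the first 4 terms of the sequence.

This is an arithmetic sequence.
i=0: S_0 = 35 + -19*0 = 35
i=1: S_1 = 35 + -19*1 = 16
i=2: S_2 = 35 + -19*2 = -3
i=3: S_3 = 35 + -19*3 = -22
The first 4 terms are: [35, 16, -3, -22]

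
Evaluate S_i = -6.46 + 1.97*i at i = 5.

S_5 = -6.46 + 1.97*5 = -6.46 + 9.85 = 3.39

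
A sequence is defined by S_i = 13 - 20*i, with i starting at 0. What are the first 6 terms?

This is an arithmetic sequence.
i=0: S_0 = 13 + -20*0 = 13
i=1: S_1 = 13 + -20*1 = -7
i=2: S_2 = 13 + -20*2 = -27
i=3: S_3 = 13 + -20*3 = -47
i=4: S_4 = 13 + -20*4 = -67
i=5: S_5 = 13 + -20*5 = -87
The first 6 terms are: [13, -7, -27, -47, -67, -87]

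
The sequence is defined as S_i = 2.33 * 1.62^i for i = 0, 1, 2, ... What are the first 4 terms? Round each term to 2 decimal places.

This is a geometric sequence.
i=0: S_0 = 2.33 * 1.62^0 = 2.33
i=1: S_1 = 2.33 * 1.62^1 ≈ 3.77
i=2: S_2 = 2.33 * 1.62^2 ≈ 6.11
i=3: S_3 = 2.33 * 1.62^3 ≈ 9.91
The first 4 terms are: [2.33, 3.77, 6.11, 9.91]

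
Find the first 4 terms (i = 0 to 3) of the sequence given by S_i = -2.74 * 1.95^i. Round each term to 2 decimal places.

This is a geometric sequence.
i=0: S_0 = -2.74 * 1.95^0 = -2.74
i=1: S_1 = -2.74 * 1.95^1 ≈ -5.34
i=2: S_2 = -2.74 * 1.95^2 ≈ -10.42
i=3: S_3 = -2.74 * 1.95^3 ≈ -20.32
The first 4 terms are: [-2.74, -5.34, -10.42, -20.32]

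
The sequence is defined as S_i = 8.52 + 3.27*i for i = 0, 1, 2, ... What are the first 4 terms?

This is an arithmetic sequence.
i=0: S_0 = 8.52 + 3.27*0 = 8.52
i=1: S_1 = 8.52 + 3.27*1 = 11.79
i=2: S_2 = 8.52 + 3.27*2 = 15.06
i=3: S_3 = 8.52 + 3.27*3 = 18.33
The first 4 terms are: [8.52, 11.79, 15.06, 18.33]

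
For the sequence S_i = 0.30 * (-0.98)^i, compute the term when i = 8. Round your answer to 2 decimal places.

S_8 = 0.3 * (-0.98)^8 ≈ 0.3 * 0.8508 ≈ 0.26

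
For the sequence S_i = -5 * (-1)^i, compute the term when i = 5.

S_5 = -5 * (-1)^5 = -5 * -1 = 5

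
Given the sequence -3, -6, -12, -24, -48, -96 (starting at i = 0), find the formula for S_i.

Check ratios: -6 / -3 = 2.0
Common ratio r = 2.
First term a = -3.
Formula: S_i = -3 * 2^i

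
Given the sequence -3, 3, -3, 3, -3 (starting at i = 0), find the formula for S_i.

Check ratios: 3 / -3 = -1.0
Common ratio r = -1.
First term a = -3.
Formula: S_i = -3 * (-1)^i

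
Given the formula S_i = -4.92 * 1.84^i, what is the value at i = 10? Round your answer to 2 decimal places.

S_10 = -4.92 * 1.84^10 ≈ -4.92 * 444.8138 ≈ -2188.48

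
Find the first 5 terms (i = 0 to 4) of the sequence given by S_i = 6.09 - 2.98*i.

This is an arithmetic sequence.
i=0: S_0 = 6.09 + -2.98*0 = 6.09
i=1: S_1 = 6.09 + -2.98*1 = 3.11
i=2: S_2 = 6.09 + -2.98*2 = 0.13
i=3: S_3 = 6.09 + -2.98*3 = -2.85
i=4: S_4 = 6.09 + -2.98*4 = -5.83
The first 5 terms are: [6.09, 3.11, 0.13, -2.85, -5.83]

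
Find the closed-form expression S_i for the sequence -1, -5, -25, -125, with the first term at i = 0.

Check ratios: -5 / -1 = 5.0
Common ratio r = 5.
First term a = -1.
Formula: S_i = -1 * 5^i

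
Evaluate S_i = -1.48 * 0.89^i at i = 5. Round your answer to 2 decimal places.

S_5 = -1.48 * 0.89^5 ≈ -1.48 * 0.5584 ≈ -0.83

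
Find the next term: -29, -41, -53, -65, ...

Differences: -41 - -29 = -12
This is an arithmetic sequence with common difference d = -12.
Next term = -65 + -12 = -77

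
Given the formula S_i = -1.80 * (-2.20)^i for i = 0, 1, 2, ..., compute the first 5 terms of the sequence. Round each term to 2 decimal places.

This is a geometric sequence.
i=0: S_0 = -1.8 * (-2.2)^0 = -1.8
i=1: S_1 = -1.8 * (-2.2)^1 = 3.96
i=2: S_2 = -1.8 * (-2.2)^2 ≈ -8.71
i=3: S_3 = -1.8 * (-2.2)^3 ≈ 19.17
i=4: S_4 = -1.8 * (-2.2)^4 ≈ -42.17
The first 5 terms are: [-1.8, 3.96, -8.71, 19.17, -42.17]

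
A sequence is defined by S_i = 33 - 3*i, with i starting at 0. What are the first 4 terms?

This is an arithmetic sequence.
i=0: S_0 = 33 + -3*0 = 33
i=1: S_1 = 33 + -3*1 = 30
i=2: S_2 = 33 + -3*2 = 27
i=3: S_3 = 33 + -3*3 = 24
The first 4 terms are: [33, 30, 27, 24]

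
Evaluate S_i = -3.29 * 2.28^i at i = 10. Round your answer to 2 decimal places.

S_10 = -3.29 * 2.28^10 ≈ -3.29 * 3796.1946 ≈ -12489.48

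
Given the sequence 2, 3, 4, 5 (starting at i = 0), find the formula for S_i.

Check differences: 3 - 2 = 1
4 - 3 = 1
Common difference d = 1.
First term a = 2.
Formula: S_i = 2 + 1*i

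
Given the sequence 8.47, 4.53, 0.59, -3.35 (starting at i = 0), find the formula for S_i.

Check differences: 4.53 - 8.47 = -3.94
0.59 - 4.53 = -3.94
Common difference d = -3.94.
First term a = 8.47.
Formula: S_i = 8.47 - 3.94*i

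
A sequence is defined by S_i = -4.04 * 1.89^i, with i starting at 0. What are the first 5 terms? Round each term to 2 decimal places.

This is a geometric sequence.
i=0: S_0 = -4.04 * 1.89^0 = -4.04
i=1: S_1 = -4.04 * 1.89^1 ≈ -7.64
i=2: S_2 = -4.04 * 1.89^2 ≈ -14.43
i=3: S_3 = -4.04 * 1.89^3 ≈ -27.28
i=4: S_4 = -4.04 * 1.89^4 ≈ -51.55
The first 5 terms are: [-4.04, -7.64, -14.43, -27.28, -51.55]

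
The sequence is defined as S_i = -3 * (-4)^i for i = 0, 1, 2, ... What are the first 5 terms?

This is a geometric sequence.
i=0: S_0 = -3 * (-4)^0 = -3
i=1: S_1 = -3 * (-4)^1 = 12
i=2: S_2 = -3 * (-4)^2 = -48
i=3: S_3 = -3 * (-4)^3 = 192
i=4: S_4 = -3 * (-4)^4 = -768
The first 5 terms are: [-3, 12, -48, 192, -768]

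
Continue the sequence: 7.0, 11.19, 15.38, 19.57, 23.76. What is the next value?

Differences: 11.19 - 7.0 = 4.19
This is an arithmetic sequence with common difference d = 4.19.
Next term = 23.76 + 4.19 = 27.95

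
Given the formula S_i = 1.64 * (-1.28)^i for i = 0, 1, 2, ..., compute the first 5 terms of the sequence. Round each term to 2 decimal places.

This is a geometric sequence.
i=0: S_0 = 1.64 * (-1.28)^0 = 1.64
i=1: S_1 = 1.64 * (-1.28)^1 ≈ -2.1
i=2: S_2 = 1.64 * (-1.28)^2 ≈ 2.69
i=3: S_3 = 1.64 * (-1.28)^3 ≈ -3.44
i=4: S_4 = 1.64 * (-1.28)^4 ≈ 4.4
The first 5 terms are: [1.64, -2.1, 2.69, -3.44, 4.4]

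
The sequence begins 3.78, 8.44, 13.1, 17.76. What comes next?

Differences: 8.44 - 3.78 = 4.66
This is an arithmetic sequence with common difference d = 4.66.
Next term = 17.76 + 4.66 = 22.42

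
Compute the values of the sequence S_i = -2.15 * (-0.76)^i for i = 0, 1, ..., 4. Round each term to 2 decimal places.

This is a geometric sequence.
i=0: S_0 = -2.15 * (-0.76)^0 = -2.15
i=1: S_1 = -2.15 * (-0.76)^1 ≈ 1.63
i=2: S_2 = -2.15 * (-0.76)^2 ≈ -1.24
i=3: S_3 = -2.15 * (-0.76)^3 ≈ 0.94
i=4: S_4 = -2.15 * (-0.76)^4 ≈ -0.72
The first 5 terms are: [-2.15, 1.63, -1.24, 0.94, -0.72]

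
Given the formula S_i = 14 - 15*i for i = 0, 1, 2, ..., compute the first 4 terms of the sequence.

This is an arithmetic sequence.
i=0: S_0 = 14 + -15*0 = 14
i=1: S_1 = 14 + -15*1 = -1
i=2: S_2 = 14 + -15*2 = -16
i=3: S_3 = 14 + -15*3 = -31
The first 4 terms are: [14, -1, -16, -31]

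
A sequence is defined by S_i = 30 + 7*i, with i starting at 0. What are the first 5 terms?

This is an arithmetic sequence.
i=0: S_0 = 30 + 7*0 = 30
i=1: S_1 = 30 + 7*1 = 37
i=2: S_2 = 30 + 7*2 = 44
i=3: S_3 = 30 + 7*3 = 51
i=4: S_4 = 30 + 7*4 = 58
The first 5 terms are: [30, 37, 44, 51, 58]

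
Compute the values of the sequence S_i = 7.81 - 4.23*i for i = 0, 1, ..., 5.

This is an arithmetic sequence.
i=0: S_0 = 7.81 + -4.23*0 = 7.81
i=1: S_1 = 7.81 + -4.23*1 = 3.58
i=2: S_2 = 7.81 + -4.23*2 = -0.65
i=3: S_3 = 7.81 + -4.23*3 = -4.88
i=4: S_4 = 7.81 + -4.23*4 = -9.11
i=5: S_5 = 7.81 + -4.23*5 = -13.34
The first 6 terms are: [7.81, 3.58, -0.65, -4.88, -9.11, -13.34]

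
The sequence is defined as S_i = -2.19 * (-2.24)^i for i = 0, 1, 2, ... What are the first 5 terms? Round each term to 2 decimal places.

This is a geometric sequence.
i=0: S_0 = -2.19 * (-2.24)^0 = -2.19
i=1: S_1 = -2.19 * (-2.24)^1 ≈ 4.91
i=2: S_2 = -2.19 * (-2.24)^2 ≈ -10.99
i=3: S_3 = -2.19 * (-2.24)^3 ≈ 24.61
i=4: S_4 = -2.19 * (-2.24)^4 ≈ -55.14
The first 5 terms are: [-2.19, 4.91, -10.99, 24.61, -55.14]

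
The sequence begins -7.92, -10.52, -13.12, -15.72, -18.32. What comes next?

Differences: -10.52 - -7.92 = -2.6
This is an arithmetic sequence with common difference d = -2.6.
Next term = -18.32 + -2.6 = -20.92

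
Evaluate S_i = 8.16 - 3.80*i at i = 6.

S_6 = 8.16 + -3.8*6 = 8.16 + -22.8 = -14.64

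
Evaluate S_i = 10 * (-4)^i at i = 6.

S_6 = 10 * (-4)^6 = 10 * 4096 = 40960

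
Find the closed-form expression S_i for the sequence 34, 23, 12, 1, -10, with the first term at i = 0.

Check differences: 23 - 34 = -11
12 - 23 = -11
Common difference d = -11.
First term a = 34.
Formula: S_i = 34 - 11*i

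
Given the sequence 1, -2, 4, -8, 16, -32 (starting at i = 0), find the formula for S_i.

Check ratios: -2 / 1 = -2.0
Common ratio r = -2.
First term a = 1.
Formula: S_i = 1 * (-2)^i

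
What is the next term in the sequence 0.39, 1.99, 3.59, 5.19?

Differences: 1.99 - 0.39 = 1.6
This is an arithmetic sequence with common difference d = 1.6.
Next term = 5.19 + 1.6 = 6.79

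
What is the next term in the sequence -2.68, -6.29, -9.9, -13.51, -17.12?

Differences: -6.29 - -2.68 = -3.61
This is an arithmetic sequence with common difference d = -3.61.
Next term = -17.12 + -3.61 = -20.73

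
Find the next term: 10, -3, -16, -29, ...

Differences: -3 - 10 = -13
This is an arithmetic sequence with common difference d = -13.
Next term = -29 + -13 = -42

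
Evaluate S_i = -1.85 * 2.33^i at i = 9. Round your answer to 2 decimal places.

S_9 = -1.85 * 2.33^9 ≈ -1.85 * 2023.9664 ≈ -3744.34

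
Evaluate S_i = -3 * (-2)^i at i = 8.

S_8 = -3 * (-2)^8 = -3 * 256 = -768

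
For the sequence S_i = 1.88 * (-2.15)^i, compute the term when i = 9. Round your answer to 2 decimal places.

S_9 = 1.88 * (-2.15)^9 ≈ 1.88 * -981.6262 ≈ -1845.46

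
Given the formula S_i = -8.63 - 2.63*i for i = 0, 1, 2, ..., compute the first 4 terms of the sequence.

This is an arithmetic sequence.
i=0: S_0 = -8.63 + -2.63*0 = -8.63
i=1: S_1 = -8.63 + -2.63*1 = -11.26
i=2: S_2 = -8.63 + -2.63*2 = -13.89
i=3: S_3 = -8.63 + -2.63*3 = -16.52
The first 4 terms are: [-8.63, -11.26, -13.89, -16.52]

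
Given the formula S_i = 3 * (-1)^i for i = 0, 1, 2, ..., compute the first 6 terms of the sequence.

This is a geometric sequence.
i=0: S_0 = 3 * (-1)^0 = 3
i=1: S_1 = 3 * (-1)^1 = -3
i=2: S_2 = 3 * (-1)^2 = 3
i=3: S_3 = 3 * (-1)^3 = -3
i=4: S_4 = 3 * (-1)^4 = 3
i=5: S_5 = 3 * (-1)^5 = -3
The first 6 terms are: [3, -3, 3, -3, 3, -3]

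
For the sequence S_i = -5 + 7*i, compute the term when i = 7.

S_7 = -5 + 7*7 = -5 + 49 = 44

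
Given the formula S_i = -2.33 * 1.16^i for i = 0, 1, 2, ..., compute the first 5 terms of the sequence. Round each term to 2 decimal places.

This is a geometric sequence.
i=0: S_0 = -2.33 * 1.16^0 = -2.33
i=1: S_1 = -2.33 * 1.16^1 ≈ -2.7
i=2: S_2 = -2.33 * 1.16^2 ≈ -3.14
i=3: S_3 = -2.33 * 1.16^3 ≈ -3.64
i=4: S_4 = -2.33 * 1.16^4 ≈ -4.22
The first 5 terms are: [-2.33, -2.7, -3.14, -3.64, -4.22]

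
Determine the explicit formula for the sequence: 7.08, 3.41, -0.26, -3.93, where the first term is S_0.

Check differences: 3.41 - 7.08 = -3.67
-0.26 - 3.41 = -3.67
Common difference d = -3.67.
First term a = 7.08.
Formula: S_i = 7.08 - 3.67*i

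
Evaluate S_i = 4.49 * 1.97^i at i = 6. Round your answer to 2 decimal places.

S_6 = 4.49 * 1.97^6 ≈ 4.49 * 58.4517 ≈ 262.45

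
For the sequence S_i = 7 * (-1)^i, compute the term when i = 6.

S_6 = 7 * (-1)^6 = 7 * 1 = 7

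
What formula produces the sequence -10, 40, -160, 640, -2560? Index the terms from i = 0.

Check ratios: 40 / -10 = -4.0
Common ratio r = -4.
First term a = -10.
Formula: S_i = -10 * (-4)^i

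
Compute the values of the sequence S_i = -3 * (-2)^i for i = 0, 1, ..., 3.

This is a geometric sequence.
i=0: S_0 = -3 * (-2)^0 = -3
i=1: S_1 = -3 * (-2)^1 = 6
i=2: S_2 = -3 * (-2)^2 = -12
i=3: S_3 = -3 * (-2)^3 = 24
The first 4 terms are: [-3, 6, -12, 24]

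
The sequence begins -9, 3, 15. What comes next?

Differences: 3 - -9 = 12
This is an arithmetic sequence with common difference d = 12.
Next term = 15 + 12 = 27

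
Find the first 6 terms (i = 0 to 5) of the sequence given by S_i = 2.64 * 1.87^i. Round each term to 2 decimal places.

This is a geometric sequence.
i=0: S_0 = 2.64 * 1.87^0 = 2.64
i=1: S_1 = 2.64 * 1.87^1 ≈ 4.94
i=2: S_2 = 2.64 * 1.87^2 ≈ 9.23
i=3: S_3 = 2.64 * 1.87^3 ≈ 17.26
i=4: S_4 = 2.64 * 1.87^4 ≈ 32.28
i=5: S_5 = 2.64 * 1.87^5 ≈ 60.37
The first 6 terms are: [2.64, 4.94, 9.23, 17.26, 32.28, 60.37]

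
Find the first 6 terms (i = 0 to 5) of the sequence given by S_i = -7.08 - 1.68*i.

This is an arithmetic sequence.
i=0: S_0 = -7.08 + -1.68*0 = -7.08
i=1: S_1 = -7.08 + -1.68*1 = -8.76
i=2: S_2 = -7.08 + -1.68*2 = -10.44
i=3: S_3 = -7.08 + -1.68*3 = -12.12
i=4: S_4 = -7.08 + -1.68*4 = -13.8
i=5: S_5 = -7.08 + -1.68*5 = -15.48
The first 6 terms are: [-7.08, -8.76, -10.44, -12.12, -13.8, -15.48]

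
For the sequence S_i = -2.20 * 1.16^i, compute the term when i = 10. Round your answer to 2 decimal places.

S_10 = -2.2 * 1.16^10 ≈ -2.2 * 4.4114 ≈ -9.71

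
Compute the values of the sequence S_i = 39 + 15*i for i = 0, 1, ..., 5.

This is an arithmetic sequence.
i=0: S_0 = 39 + 15*0 = 39
i=1: S_1 = 39 + 15*1 = 54
i=2: S_2 = 39 + 15*2 = 69
i=3: S_3 = 39 + 15*3 = 84
i=4: S_4 = 39 + 15*4 = 99
i=5: S_5 = 39 + 15*5 = 114
The first 6 terms are: [39, 54, 69, 84, 99, 114]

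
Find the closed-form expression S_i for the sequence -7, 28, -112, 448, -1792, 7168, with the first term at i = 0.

Check ratios: 28 / -7 = -4.0
Common ratio r = -4.
First term a = -7.
Formula: S_i = -7 * (-4)^i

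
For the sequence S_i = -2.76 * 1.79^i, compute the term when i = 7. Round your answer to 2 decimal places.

S_7 = -2.76 * 1.79^7 ≈ -2.76 * 58.8805 ≈ -162.51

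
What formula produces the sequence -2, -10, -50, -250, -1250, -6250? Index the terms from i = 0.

Check ratios: -10 / -2 = 5.0
Common ratio r = 5.
First term a = -2.
Formula: S_i = -2 * 5^i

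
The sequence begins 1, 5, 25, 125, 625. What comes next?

Ratios: 5 / 1 = 5.0
This is a geometric sequence with common ratio r = 5.
Next term = 625 * 5 = 3125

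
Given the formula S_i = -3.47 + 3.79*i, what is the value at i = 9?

S_9 = -3.47 + 3.79*9 = -3.47 + 34.11 = 30.64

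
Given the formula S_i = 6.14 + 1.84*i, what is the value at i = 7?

S_7 = 6.14 + 1.84*7 = 6.14 + 12.88 = 19.02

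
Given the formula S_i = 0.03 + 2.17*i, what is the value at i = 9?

S_9 = 0.03 + 2.17*9 = 0.03 + 19.53 = 19.56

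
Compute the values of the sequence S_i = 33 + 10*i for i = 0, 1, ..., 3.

This is an arithmetic sequence.
i=0: S_0 = 33 + 10*0 = 33
i=1: S_1 = 33 + 10*1 = 43
i=2: S_2 = 33 + 10*2 = 53
i=3: S_3 = 33 + 10*3 = 63
The first 4 terms are: [33, 43, 53, 63]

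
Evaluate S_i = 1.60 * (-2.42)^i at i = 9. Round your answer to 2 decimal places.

S_9 = 1.6 * (-2.42)^9 ≈ 1.6 * -2846.6777 ≈ -4554.68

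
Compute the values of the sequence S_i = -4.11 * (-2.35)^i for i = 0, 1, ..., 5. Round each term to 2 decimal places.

This is a geometric sequence.
i=0: S_0 = -4.11 * (-2.35)^0 = -4.11
i=1: S_1 = -4.11 * (-2.35)^1 ≈ 9.66
i=2: S_2 = -4.11 * (-2.35)^2 ≈ -22.7
i=3: S_3 = -4.11 * (-2.35)^3 ≈ 53.34
i=4: S_4 = -4.11 * (-2.35)^4 ≈ -125.35
i=5: S_5 = -4.11 * (-2.35)^5 ≈ 294.56
The first 6 terms are: [-4.11, 9.66, -22.7, 53.34, -125.35, 294.56]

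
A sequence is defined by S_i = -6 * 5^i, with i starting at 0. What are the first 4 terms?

This is a geometric sequence.
i=0: S_0 = -6 * 5^0 = -6
i=1: S_1 = -6 * 5^1 = -30
i=2: S_2 = -6 * 5^2 = -150
i=3: S_3 = -6 * 5^3 = -750
The first 4 terms are: [-6, -30, -150, -750]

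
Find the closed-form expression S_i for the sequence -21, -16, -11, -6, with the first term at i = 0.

Check differences: -16 - -21 = 5
-11 - -16 = 5
Common difference d = 5.
First term a = -21.
Formula: S_i = -21 + 5*i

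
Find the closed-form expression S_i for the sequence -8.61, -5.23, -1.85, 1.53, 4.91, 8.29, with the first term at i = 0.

Check differences: -5.23 - -8.61 = 3.38
-1.85 - -5.23 = 3.38
Common difference d = 3.38.
First term a = -8.61.
Formula: S_i = -8.61 + 3.38*i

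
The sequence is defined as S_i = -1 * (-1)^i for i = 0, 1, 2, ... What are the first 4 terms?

This is a geometric sequence.
i=0: S_0 = -1 * (-1)^0 = -1
i=1: S_1 = -1 * (-1)^1 = 1
i=2: S_2 = -1 * (-1)^2 = -1
i=3: S_3 = -1 * (-1)^3 = 1
The first 4 terms are: [-1, 1, -1, 1]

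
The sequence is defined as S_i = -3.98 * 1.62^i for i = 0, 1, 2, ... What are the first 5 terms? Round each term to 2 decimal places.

This is a geometric sequence.
i=0: S_0 = -3.98 * 1.62^0 = -3.98
i=1: S_1 = -3.98 * 1.62^1 ≈ -6.45
i=2: S_2 = -3.98 * 1.62^2 ≈ -10.45
i=3: S_3 = -3.98 * 1.62^3 ≈ -16.92
i=4: S_4 = -3.98 * 1.62^4 ≈ -27.41
The first 5 terms are: [-3.98, -6.45, -10.45, -16.92, -27.41]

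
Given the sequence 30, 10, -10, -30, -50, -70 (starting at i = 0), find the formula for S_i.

Check differences: 10 - 30 = -20
-10 - 10 = -20
Common difference d = -20.
First term a = 30.
Formula: S_i = 30 - 20*i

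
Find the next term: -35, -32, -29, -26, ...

Differences: -32 - -35 = 3
This is an arithmetic sequence with common difference d = 3.
Next term = -26 + 3 = -23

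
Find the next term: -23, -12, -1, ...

Differences: -12 - -23 = 11
This is an arithmetic sequence with common difference d = 11.
Next term = -1 + 11 = 10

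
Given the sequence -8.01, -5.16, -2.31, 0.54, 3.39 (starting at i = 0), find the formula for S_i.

Check differences: -5.16 - -8.01 = 2.85
-2.31 - -5.16 = 2.85
Common difference d = 2.85.
First term a = -8.01.
Formula: S_i = -8.01 + 2.85*i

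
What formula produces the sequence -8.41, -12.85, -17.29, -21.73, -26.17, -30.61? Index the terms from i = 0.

Check differences: -12.85 - -8.41 = -4.44
-17.29 - -12.85 = -4.44
Common difference d = -4.44.
First term a = -8.41.
Formula: S_i = -8.41 - 4.44*i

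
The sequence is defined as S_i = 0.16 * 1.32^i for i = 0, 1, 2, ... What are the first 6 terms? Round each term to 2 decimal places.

This is a geometric sequence.
i=0: S_0 = 0.16 * 1.32^0 = 0.16
i=1: S_1 = 0.16 * 1.32^1 ≈ 0.21
i=2: S_2 = 0.16 * 1.32^2 ≈ 0.28
i=3: S_3 = 0.16 * 1.32^3 ≈ 0.37
i=4: S_4 = 0.16 * 1.32^4 ≈ 0.49
i=5: S_5 = 0.16 * 1.32^5 ≈ 0.64
The first 6 terms are: [0.16, 0.21, 0.28, 0.37, 0.49, 0.64]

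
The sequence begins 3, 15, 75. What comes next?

Ratios: 15 / 3 = 5.0
This is a geometric sequence with common ratio r = 5.
Next term = 75 * 5 = 375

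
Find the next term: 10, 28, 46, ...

Differences: 28 - 10 = 18
This is an arithmetic sequence with common difference d = 18.
Next term = 46 + 18 = 64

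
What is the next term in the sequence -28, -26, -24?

Differences: -26 - -28 = 2
This is an arithmetic sequence with common difference d = 2.
Next term = -24 + 2 = -22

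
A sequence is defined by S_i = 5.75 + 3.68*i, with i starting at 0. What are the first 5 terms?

This is an arithmetic sequence.
i=0: S_0 = 5.75 + 3.68*0 = 5.75
i=1: S_1 = 5.75 + 3.68*1 = 9.43
i=2: S_2 = 5.75 + 3.68*2 = 13.11
i=3: S_3 = 5.75 + 3.68*3 = 16.79
i=4: S_4 = 5.75 + 3.68*4 = 20.47
The first 5 terms are: [5.75, 9.43, 13.11, 16.79, 20.47]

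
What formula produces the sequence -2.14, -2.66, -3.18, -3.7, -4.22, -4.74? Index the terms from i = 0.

Check differences: -2.66 - -2.14 = -0.52
-3.18 - -2.66 = -0.52
Common difference d = -0.52.
First term a = -2.14.
Formula: S_i = -2.14 - 0.52*i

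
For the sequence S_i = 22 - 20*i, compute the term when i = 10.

S_10 = 22 + -20*10 = 22 + -200 = -178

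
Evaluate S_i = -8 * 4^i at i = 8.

S_8 = -8 * 4^8 = -8 * 65536 = -524288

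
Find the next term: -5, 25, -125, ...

Ratios: 25 / -5 = -5.0
This is a geometric sequence with common ratio r = -5.
Next term = -125 * -5 = 625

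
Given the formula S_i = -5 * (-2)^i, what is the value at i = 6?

S_6 = -5 * (-2)^6 = -5 * 64 = -320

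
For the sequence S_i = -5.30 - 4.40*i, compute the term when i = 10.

S_10 = -5.3 + -4.4*10 = -5.3 + -44.0 = -49.3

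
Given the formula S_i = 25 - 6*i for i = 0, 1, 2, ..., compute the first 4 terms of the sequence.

This is an arithmetic sequence.
i=0: S_0 = 25 + -6*0 = 25
i=1: S_1 = 25 + -6*1 = 19
i=2: S_2 = 25 + -6*2 = 13
i=3: S_3 = 25 + -6*3 = 7
The first 4 terms are: [25, 19, 13, 7]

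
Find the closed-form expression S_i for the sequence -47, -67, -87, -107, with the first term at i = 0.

Check differences: -67 - -47 = -20
-87 - -67 = -20
Common difference d = -20.
First term a = -47.
Formula: S_i = -47 - 20*i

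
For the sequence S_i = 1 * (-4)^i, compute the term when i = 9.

S_9 = 1 * (-4)^9 = 1 * -262144 = -262144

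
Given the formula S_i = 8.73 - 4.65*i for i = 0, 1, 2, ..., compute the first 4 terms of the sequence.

This is an arithmetic sequence.
i=0: S_0 = 8.73 + -4.65*0 = 8.73
i=1: S_1 = 8.73 + -4.65*1 = 4.08
i=2: S_2 = 8.73 + -4.65*2 = -0.57
i=3: S_3 = 8.73 + -4.65*3 = -5.22
The first 4 terms are: [8.73, 4.08, -0.57, -5.22]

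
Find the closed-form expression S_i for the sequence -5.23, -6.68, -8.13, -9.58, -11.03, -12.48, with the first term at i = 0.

Check differences: -6.68 - -5.23 = -1.45
-8.13 - -6.68 = -1.45
Common difference d = -1.45.
First term a = -5.23.
Formula: S_i = -5.23 - 1.45*i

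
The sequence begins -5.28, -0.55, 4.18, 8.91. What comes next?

Differences: -0.55 - -5.28 = 4.73
This is an arithmetic sequence with common difference d = 4.73.
Next term = 8.91 + 4.73 = 13.64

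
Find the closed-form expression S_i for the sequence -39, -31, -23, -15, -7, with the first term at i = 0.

Check differences: -31 - -39 = 8
-23 - -31 = 8
Common difference d = 8.
First term a = -39.
Formula: S_i = -39 + 8*i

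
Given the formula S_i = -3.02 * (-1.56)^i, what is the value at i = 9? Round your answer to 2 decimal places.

S_9 = -3.02 * (-1.56)^9 ≈ -3.02 * -54.7169 ≈ 165.25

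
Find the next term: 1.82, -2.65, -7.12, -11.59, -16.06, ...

Differences: -2.65 - 1.82 = -4.47
This is an arithmetic sequence with common difference d = -4.47.
Next term = -16.06 + -4.47 = -20.53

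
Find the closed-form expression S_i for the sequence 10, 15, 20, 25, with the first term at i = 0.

Check differences: 15 - 10 = 5
20 - 15 = 5
Common difference d = 5.
First term a = 10.
Formula: S_i = 10 + 5*i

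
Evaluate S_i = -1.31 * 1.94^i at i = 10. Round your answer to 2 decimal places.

S_10 = -1.31 * 1.94^10 ≈ -1.31 * 755.1223 ≈ -989.21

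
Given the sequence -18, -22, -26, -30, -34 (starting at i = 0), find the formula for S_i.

Check differences: -22 - -18 = -4
-26 - -22 = -4
Common difference d = -4.
First term a = -18.
Formula: S_i = -18 - 4*i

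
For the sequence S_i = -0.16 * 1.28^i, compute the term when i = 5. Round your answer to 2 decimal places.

S_5 = -0.16 * 1.28^5 ≈ -0.16 * 3.436 ≈ -0.55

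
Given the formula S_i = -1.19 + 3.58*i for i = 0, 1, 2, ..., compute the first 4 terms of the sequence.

This is an arithmetic sequence.
i=0: S_0 = -1.19 + 3.58*0 = -1.19
i=1: S_1 = -1.19 + 3.58*1 = 2.39
i=2: S_2 = -1.19 + 3.58*2 = 5.97
i=3: S_3 = -1.19 + 3.58*3 = 9.55
The first 4 terms are: [-1.19, 2.39, 5.97, 9.55]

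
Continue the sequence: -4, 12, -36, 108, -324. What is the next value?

Ratios: 12 / -4 = -3.0
This is a geometric sequence with common ratio r = -3.
Next term = -324 * -3 = 972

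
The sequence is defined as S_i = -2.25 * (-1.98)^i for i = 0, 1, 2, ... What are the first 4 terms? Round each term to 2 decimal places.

This is a geometric sequence.
i=0: S_0 = -2.25 * (-1.98)^0 = -2.25
i=1: S_1 = -2.25 * (-1.98)^1 ≈ 4.46
i=2: S_2 = -2.25 * (-1.98)^2 ≈ -8.82
i=3: S_3 = -2.25 * (-1.98)^3 ≈ 17.47
The first 4 terms are: [-2.25, 4.46, -8.82, 17.47]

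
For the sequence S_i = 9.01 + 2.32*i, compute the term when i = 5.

S_5 = 9.01 + 2.32*5 = 9.01 + 11.6 = 20.61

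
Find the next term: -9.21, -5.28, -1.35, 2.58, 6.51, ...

Differences: -5.28 - -9.21 = 3.93
This is an arithmetic sequence with common difference d = 3.93.
Next term = 6.51 + 3.93 = 10.44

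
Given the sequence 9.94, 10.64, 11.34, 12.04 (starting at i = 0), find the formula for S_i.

Check differences: 10.64 - 9.94 = 0.7
11.34 - 10.64 = 0.7
Common difference d = 0.7.
First term a = 9.94.
Formula: S_i = 9.94 + 0.70*i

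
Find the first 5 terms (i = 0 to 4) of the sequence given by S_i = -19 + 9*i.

This is an arithmetic sequence.
i=0: S_0 = -19 + 9*0 = -19
i=1: S_1 = -19 + 9*1 = -10
i=2: S_2 = -19 + 9*2 = -1
i=3: S_3 = -19 + 9*3 = 8
i=4: S_4 = -19 + 9*4 = 17
The first 5 terms are: [-19, -10, -1, 8, 17]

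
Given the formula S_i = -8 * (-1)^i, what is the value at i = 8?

S_8 = -8 * (-1)^8 = -8 * 1 = -8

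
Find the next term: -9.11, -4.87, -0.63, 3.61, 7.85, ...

Differences: -4.87 - -9.11 = 4.24
This is an arithmetic sequence with common difference d = 4.24.
Next term = 7.85 + 4.24 = 12.09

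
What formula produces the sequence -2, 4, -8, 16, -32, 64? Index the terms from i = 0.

Check ratios: 4 / -2 = -2.0
Common ratio r = -2.
First term a = -2.
Formula: S_i = -2 * (-2)^i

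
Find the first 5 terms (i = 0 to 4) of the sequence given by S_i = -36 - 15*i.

This is an arithmetic sequence.
i=0: S_0 = -36 + -15*0 = -36
i=1: S_1 = -36 + -15*1 = -51
i=2: S_2 = -36 + -15*2 = -66
i=3: S_3 = -36 + -15*3 = -81
i=4: S_4 = -36 + -15*4 = -96
The first 5 terms are: [-36, -51, -66, -81, -96]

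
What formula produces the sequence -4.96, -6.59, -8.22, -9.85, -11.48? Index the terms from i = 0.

Check differences: -6.59 - -4.96 = -1.63
-8.22 - -6.59 = -1.63
Common difference d = -1.63.
First term a = -4.96.
Formula: S_i = -4.96 - 1.63*i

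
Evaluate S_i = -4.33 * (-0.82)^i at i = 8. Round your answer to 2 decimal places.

S_8 = -4.33 * (-0.82)^8 ≈ -4.33 * 0.2044 ≈ -0.89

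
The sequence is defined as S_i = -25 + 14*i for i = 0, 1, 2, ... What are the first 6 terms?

This is an arithmetic sequence.
i=0: S_0 = -25 + 14*0 = -25
i=1: S_1 = -25 + 14*1 = -11
i=2: S_2 = -25 + 14*2 = 3
i=3: S_3 = -25 + 14*3 = 17
i=4: S_4 = -25 + 14*4 = 31
i=5: S_5 = -25 + 14*5 = 45
The first 6 terms are: [-25, -11, 3, 17, 31, 45]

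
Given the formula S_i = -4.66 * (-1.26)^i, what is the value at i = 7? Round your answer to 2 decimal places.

S_7 = -4.66 * (-1.26)^7 ≈ -4.66 * -5.0419 ≈ 23.5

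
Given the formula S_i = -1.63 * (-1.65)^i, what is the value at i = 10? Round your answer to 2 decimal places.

S_10 = -1.63 * (-1.65)^10 ≈ -1.63 * 149.5683 ≈ -243.8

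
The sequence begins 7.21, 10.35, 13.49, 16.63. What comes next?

Differences: 10.35 - 7.21 = 3.14
This is an arithmetic sequence with common difference d = 3.14.
Next term = 16.63 + 3.14 = 19.77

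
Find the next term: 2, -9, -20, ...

Differences: -9 - 2 = -11
This is an arithmetic sequence with common difference d = -11.
Next term = -20 + -11 = -31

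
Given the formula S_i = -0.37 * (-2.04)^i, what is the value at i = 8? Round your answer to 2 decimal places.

S_8 = -0.37 * (-2.04)^8 ≈ -0.37 * 299.9448 ≈ -110.98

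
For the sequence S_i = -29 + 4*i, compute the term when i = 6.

S_6 = -29 + 4*6 = -29 + 24 = -5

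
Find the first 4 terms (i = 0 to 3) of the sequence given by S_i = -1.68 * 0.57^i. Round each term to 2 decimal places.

This is a geometric sequence.
i=0: S_0 = -1.68 * 0.57^0 = -1.68
i=1: S_1 = -1.68 * 0.57^1 ≈ -0.96
i=2: S_2 = -1.68 * 0.57^2 ≈ -0.55
i=3: S_3 = -1.68 * 0.57^3 ≈ -0.31
The first 4 terms are: [-1.68, -0.96, -0.55, -0.31]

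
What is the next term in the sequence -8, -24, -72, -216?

Ratios: -24 / -8 = 3.0
This is a geometric sequence with common ratio r = 3.
Next term = -216 * 3 = -648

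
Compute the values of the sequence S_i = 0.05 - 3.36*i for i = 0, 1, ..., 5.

This is an arithmetic sequence.
i=0: S_0 = 0.05 + -3.36*0 = 0.05
i=1: S_1 = 0.05 + -3.36*1 = -3.31
i=2: S_2 = 0.05 + -3.36*2 = -6.67
i=3: S_3 = 0.05 + -3.36*3 = -10.03
i=4: S_4 = 0.05 + -3.36*4 = -13.39
i=5: S_5 = 0.05 + -3.36*5 = -16.75
The first 6 terms are: [0.05, -3.31, -6.67, -10.03, -13.39, -16.75]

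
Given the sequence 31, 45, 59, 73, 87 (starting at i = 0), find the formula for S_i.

Check differences: 45 - 31 = 14
59 - 45 = 14
Common difference d = 14.
First term a = 31.
Formula: S_i = 31 + 14*i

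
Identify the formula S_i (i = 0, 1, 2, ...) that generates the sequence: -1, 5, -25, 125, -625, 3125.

Check ratios: 5 / -1 = -5.0
Common ratio r = -5.
First term a = -1.
Formula: S_i = -1 * (-5)^i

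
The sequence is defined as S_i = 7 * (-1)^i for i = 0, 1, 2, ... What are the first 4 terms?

This is a geometric sequence.
i=0: S_0 = 7 * (-1)^0 = 7
i=1: S_1 = 7 * (-1)^1 = -7
i=2: S_2 = 7 * (-1)^2 = 7
i=3: S_3 = 7 * (-1)^3 = -7
The first 4 terms are: [7, -7, 7, -7]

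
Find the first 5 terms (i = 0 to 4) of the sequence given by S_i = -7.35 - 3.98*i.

This is an arithmetic sequence.
i=0: S_0 = -7.35 + -3.98*0 = -7.35
i=1: S_1 = -7.35 + -3.98*1 = -11.33
i=2: S_2 = -7.35 + -3.98*2 = -15.31
i=3: S_3 = -7.35 + -3.98*3 = -19.29
i=4: S_4 = -7.35 + -3.98*4 = -23.27
The first 5 terms are: [-7.35, -11.33, -15.31, -19.29, -23.27]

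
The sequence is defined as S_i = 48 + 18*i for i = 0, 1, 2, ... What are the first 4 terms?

This is an arithmetic sequence.
i=0: S_0 = 48 + 18*0 = 48
i=1: S_1 = 48 + 18*1 = 66
i=2: S_2 = 48 + 18*2 = 84
i=3: S_3 = 48 + 18*3 = 102
The first 4 terms are: [48, 66, 84, 102]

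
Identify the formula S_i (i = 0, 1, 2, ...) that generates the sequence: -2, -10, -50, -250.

Check ratios: -10 / -2 = 5.0
Common ratio r = 5.
First term a = -2.
Formula: S_i = -2 * 5^i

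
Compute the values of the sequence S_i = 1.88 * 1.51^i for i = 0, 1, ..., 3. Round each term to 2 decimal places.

This is a geometric sequence.
i=0: S_0 = 1.88 * 1.51^0 = 1.88
i=1: S_1 = 1.88 * 1.51^1 ≈ 2.84
i=2: S_2 = 1.88 * 1.51^2 ≈ 4.29
i=3: S_3 = 1.88 * 1.51^3 ≈ 6.47
The first 4 terms are: [1.88, 2.84, 4.29, 6.47]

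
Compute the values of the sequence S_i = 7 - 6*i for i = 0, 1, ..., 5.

This is an arithmetic sequence.
i=0: S_0 = 7 + -6*0 = 7
i=1: S_1 = 7 + -6*1 = 1
i=2: S_2 = 7 + -6*2 = -5
i=3: S_3 = 7 + -6*3 = -11
i=4: S_4 = 7 + -6*4 = -17
i=5: S_5 = 7 + -6*5 = -23
The first 6 terms are: [7, 1, -5, -11, -17, -23]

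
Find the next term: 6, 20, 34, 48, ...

Differences: 20 - 6 = 14
This is an arithmetic sequence with common difference d = 14.
Next term = 48 + 14 = 62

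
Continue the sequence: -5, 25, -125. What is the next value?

Ratios: 25 / -5 = -5.0
This is a geometric sequence with common ratio r = -5.
Next term = -125 * -5 = 625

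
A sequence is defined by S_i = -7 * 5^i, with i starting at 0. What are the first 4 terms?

This is a geometric sequence.
i=0: S_0 = -7 * 5^0 = -7
i=1: S_1 = -7 * 5^1 = -35
i=2: S_2 = -7 * 5^2 = -175
i=3: S_3 = -7 * 5^3 = -875
The first 4 terms are: [-7, -35, -175, -875]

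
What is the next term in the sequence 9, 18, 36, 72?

Ratios: 18 / 9 = 2.0
This is a geometric sequence with common ratio r = 2.
Next term = 72 * 2 = 144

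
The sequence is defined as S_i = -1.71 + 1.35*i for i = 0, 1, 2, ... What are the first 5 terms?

This is an arithmetic sequence.
i=0: S_0 = -1.71 + 1.35*0 = -1.71
i=1: S_1 = -1.71 + 1.35*1 = -0.36
i=2: S_2 = -1.71 + 1.35*2 = 0.99
i=3: S_3 = -1.71 + 1.35*3 = 2.34
i=4: S_4 = -1.71 + 1.35*4 = 3.69
The first 5 terms are: [-1.71, -0.36, 0.99, 2.34, 3.69]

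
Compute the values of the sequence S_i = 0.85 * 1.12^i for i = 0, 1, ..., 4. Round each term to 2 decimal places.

This is a geometric sequence.
i=0: S_0 = 0.85 * 1.12^0 = 0.85
i=1: S_1 = 0.85 * 1.12^1 ≈ 0.95
i=2: S_2 = 0.85 * 1.12^2 ≈ 1.07
i=3: S_3 = 0.85 * 1.12^3 ≈ 1.19
i=4: S_4 = 0.85 * 1.12^4 ≈ 1.34
The first 5 terms are: [0.85, 0.95, 1.07, 1.19, 1.34]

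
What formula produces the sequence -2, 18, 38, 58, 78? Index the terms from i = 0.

Check differences: 18 - -2 = 20
38 - 18 = 20
Common difference d = 20.
First term a = -2.
Formula: S_i = -2 + 20*i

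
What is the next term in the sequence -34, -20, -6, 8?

Differences: -20 - -34 = 14
This is an arithmetic sequence with common difference d = 14.
Next term = 8 + 14 = 22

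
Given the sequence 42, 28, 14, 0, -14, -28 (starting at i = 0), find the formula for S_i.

Check differences: 28 - 42 = -14
14 - 28 = -14
Common difference d = -14.
First term a = 42.
Formula: S_i = 42 - 14*i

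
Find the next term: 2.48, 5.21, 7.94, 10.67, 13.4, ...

Differences: 5.21 - 2.48 = 2.73
This is an arithmetic sequence with common difference d = 2.73.
Next term = 13.4 + 2.73 = 16.13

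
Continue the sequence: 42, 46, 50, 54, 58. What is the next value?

Differences: 46 - 42 = 4
This is an arithmetic sequence with common difference d = 4.
Next term = 58 + 4 = 62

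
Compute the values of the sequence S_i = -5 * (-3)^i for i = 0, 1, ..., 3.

This is a geometric sequence.
i=0: S_0 = -5 * (-3)^0 = -5
i=1: S_1 = -5 * (-3)^1 = 15
i=2: S_2 = -5 * (-3)^2 = -45
i=3: S_3 = -5 * (-3)^3 = 135
The first 4 terms are: [-5, 15, -45, 135]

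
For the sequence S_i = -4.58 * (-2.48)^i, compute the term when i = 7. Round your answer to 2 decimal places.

S_7 = -4.58 * (-2.48)^7 ≈ -4.58 * -576.9813 ≈ 2642.57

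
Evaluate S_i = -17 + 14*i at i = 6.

S_6 = -17 + 14*6 = -17 + 84 = 67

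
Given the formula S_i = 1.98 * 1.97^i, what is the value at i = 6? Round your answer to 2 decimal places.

S_6 = 1.98 * 1.97^6 ≈ 1.98 * 58.4517 ≈ 115.73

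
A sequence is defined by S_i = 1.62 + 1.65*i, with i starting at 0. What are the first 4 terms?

This is an arithmetic sequence.
i=0: S_0 = 1.62 + 1.65*0 = 1.62
i=1: S_1 = 1.62 + 1.65*1 = 3.27
i=2: S_2 = 1.62 + 1.65*2 = 4.92
i=3: S_3 = 1.62 + 1.65*3 = 6.57
The first 4 terms are: [1.62, 3.27, 4.92, 6.57]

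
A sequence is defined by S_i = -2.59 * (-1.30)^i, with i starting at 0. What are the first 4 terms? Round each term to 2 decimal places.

This is a geometric sequence.
i=0: S_0 = -2.59 * (-1.3)^0 = -2.59
i=1: S_1 = -2.59 * (-1.3)^1 ≈ 3.37
i=2: S_2 = -2.59 * (-1.3)^2 ≈ -4.38
i=3: S_3 = -2.59 * (-1.3)^3 ≈ 5.69
The first 4 terms are: [-2.59, 3.37, -4.38, 5.69]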